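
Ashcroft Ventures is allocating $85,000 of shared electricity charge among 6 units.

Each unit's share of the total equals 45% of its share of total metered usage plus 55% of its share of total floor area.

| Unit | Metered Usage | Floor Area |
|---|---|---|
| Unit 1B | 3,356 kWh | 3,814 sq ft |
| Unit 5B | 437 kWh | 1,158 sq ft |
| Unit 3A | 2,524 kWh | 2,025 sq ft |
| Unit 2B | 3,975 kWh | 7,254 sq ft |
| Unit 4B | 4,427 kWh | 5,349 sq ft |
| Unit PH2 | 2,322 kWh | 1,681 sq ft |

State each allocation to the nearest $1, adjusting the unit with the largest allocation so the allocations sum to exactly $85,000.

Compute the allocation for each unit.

Unit 1B: $15,911; Unit 5B: $3,525; Unit 3A: $10,114; Unit 2B: $24,858; Unit 4B: $21,687; Unit PH2: $8,905

Totals — metered usage 17,041, floor area 21,281.
Composite weights (45% metered usage + 55% floor area): Unit 1B 0.1872; Unit 5B 0.0415; Unit 3A 0.1190; Unit 2B 0.2924; Unit 4B 0.2551; Unit PH2 0.1048.
Proportional shares: Unit 1B 15,911.41; Unit 5B 3,524.77; Unit 3A 10,113.85; Unit 2B 24,857.78; Unit 4B 21,687.44; Unit PH2 8,904.74.
At nearest $1: Unit 1B $15,911; Unit 5B $3,525; Unit 3A $10,114; Unit 2B $24,858; Unit 4B $21,687; Unit PH2 $8,905. Sum = $85,000.
Sum already equals the total — no adjustment.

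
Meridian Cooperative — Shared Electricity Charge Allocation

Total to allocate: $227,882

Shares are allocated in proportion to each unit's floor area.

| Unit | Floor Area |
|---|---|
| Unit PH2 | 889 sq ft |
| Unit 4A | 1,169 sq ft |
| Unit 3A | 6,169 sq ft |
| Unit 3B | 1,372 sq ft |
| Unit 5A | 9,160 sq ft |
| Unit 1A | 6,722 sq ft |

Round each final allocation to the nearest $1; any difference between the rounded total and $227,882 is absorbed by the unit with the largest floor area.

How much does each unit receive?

Unit PH2: $7,951 · Unit 4A: $10,455 · Unit 3A: $55,171 · Unit 3B: $12,270 · Unit 5A: $81,919 · Unit 1A: $60,116

Combined floor area = 889 + 1,169 + 6,169 + 1,372 + 9,160 + 6,722 = 25,481.
Proportional shares: Unit PH2 7,950.52; Unit 4A 10,454.62; Unit 3A 55,170.68; Unit 3B 12,270.09; Unit 5A 81,919.83; Unit 1A 60,116.28.
At nearest $1: Unit PH2 $7,951; Unit 4A $10,455; Unit 3A $55,171; Unit 3B $12,270; Unit 5A $81,920; Unit 1A $60,116. Sum = $227,883.
Difference $227,882 − $227,883 = −$1 applied to largest floor area (Unit 5A): Unit 5A becomes $81,919.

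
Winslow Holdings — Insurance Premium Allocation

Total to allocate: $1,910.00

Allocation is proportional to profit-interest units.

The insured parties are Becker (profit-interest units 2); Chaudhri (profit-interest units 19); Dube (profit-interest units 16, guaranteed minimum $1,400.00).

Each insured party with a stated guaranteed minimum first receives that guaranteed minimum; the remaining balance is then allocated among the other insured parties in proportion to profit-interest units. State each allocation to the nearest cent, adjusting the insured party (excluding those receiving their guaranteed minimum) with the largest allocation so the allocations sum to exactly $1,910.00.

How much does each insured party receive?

Becker: $48.57; Chaudhri: $461.43; Dube: $1,400.00

Guaranteed amounts: Dube $1,400.00. Balance $510.00.
Balance split over remaining profit-interest units 21: Becker 48.5714 → $48.57; Chaudhri 461.4286 → $461.43.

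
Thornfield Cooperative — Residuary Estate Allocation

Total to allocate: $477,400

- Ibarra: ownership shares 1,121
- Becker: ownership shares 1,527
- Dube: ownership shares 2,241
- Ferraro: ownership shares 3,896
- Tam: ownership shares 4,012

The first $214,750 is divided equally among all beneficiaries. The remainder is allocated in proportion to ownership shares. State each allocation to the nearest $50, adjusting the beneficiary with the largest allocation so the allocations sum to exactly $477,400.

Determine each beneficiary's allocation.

Ibarra: $65,950; Becker: $74,300; Dube: $88,950; Ferraro: $122,900; Tam: $125,300

First tranche $214,750 split equally: $42,950 each.
Remainder $262,650 by ownership shares (total 12,797): Ibarra 23,007.79 → $23,000; Becker 31,340.67 → $31,350; Dube 45,995.05 → $46,000; Ferraro 79,962.84 → $79,950; Tam 82,343.66 → $82,350.
Totals: Ibarra $42,950 + $23,000 = $65,950; Becker $42,950 + $31,350 = $74,300; Dube $42,950 + $46,000 = $88,950; Ferraro $42,950 + $79,950 = $122,900; Tam $42,950 + $82,350 = $125,300.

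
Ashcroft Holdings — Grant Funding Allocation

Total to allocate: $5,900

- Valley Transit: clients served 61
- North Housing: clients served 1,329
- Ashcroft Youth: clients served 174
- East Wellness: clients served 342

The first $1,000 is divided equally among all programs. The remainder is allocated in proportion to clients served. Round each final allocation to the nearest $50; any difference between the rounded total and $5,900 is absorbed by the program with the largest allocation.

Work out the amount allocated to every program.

Valley Transit: $400 · North Housing: $3,650 · Ashcroft Youth: $700 · East Wellness: $1,150

Equal tier: $1,000 ÷ 4 = $250 apiece.
Remainder $4,900 by clients served (total 1,906): Valley Transit 156.82 → $150; North Housing 3,416.63 → $3,400; Ashcroft Youth 447.32 → $450; East Wellness 879.22 → $900.
Totals: Valley Transit $250 + $150 = $400; North Housing $250 + $3,400 = $3,650; Ashcroft Youth $250 + $450 = $700; East Wellness $250 + $900 = $1,150.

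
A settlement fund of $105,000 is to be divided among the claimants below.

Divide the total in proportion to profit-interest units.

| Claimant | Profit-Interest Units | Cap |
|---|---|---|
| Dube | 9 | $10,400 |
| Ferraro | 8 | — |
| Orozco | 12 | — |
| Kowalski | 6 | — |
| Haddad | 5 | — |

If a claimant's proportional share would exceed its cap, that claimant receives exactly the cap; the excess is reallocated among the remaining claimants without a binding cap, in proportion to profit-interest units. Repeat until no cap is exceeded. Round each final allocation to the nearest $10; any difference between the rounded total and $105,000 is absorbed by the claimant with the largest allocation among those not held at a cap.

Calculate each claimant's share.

Total profit-interest units = 40.
Proportional shares (ignoring caps): Dube 23,625.00; Ferraro 21,000.00; Orozco 31,500.00; Kowalski 15,750.00; Haddad 13,125.00.
Capped: Dube ($10,400); remaining pool $94,600 reallocated over remaining profit-interest units 31.
Remaining shares: Ferraro 24,412.90 → $24,410; Orozco 36,619.35 → $36,620; Kowalski 18,309.68 → $18,310; Haddad 15,258.06 → $15,260.

Dube: $10,400 · Ferraro: $24,410 · Orozco: $36,620 · Kowalski: $18,310 · Haddad: $15,260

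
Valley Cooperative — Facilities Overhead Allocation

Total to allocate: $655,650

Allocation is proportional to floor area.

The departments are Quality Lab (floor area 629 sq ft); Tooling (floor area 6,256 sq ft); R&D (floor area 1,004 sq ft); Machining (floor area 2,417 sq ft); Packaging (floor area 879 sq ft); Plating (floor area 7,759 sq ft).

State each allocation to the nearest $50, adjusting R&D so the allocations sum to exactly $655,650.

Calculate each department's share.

Sum of floor area: 18,944.
Proportional shares: Quality Lab 629/18,944 × $655,650 = 21,769.63; Tooling 6,256/18,944 × $655,650 = 216,519.55; R&D 1,004/18,944 × $655,650 = 34,748.34; Machining 2,417/18,944 × $655,650 = 83,652.14; Packaging 879/18,944 × $655,650 = 30,422.10; Plating 7,759/18,944 × $655,650 = 268,538.24.
At nearest $50: Quality Lab $21,750; Tooling $216,500; R&D $34,750; Machining $83,650; Packaging $30,400; Plating $268,550. Sum = $655,600.
Difference $655,650 − $655,600 = +$50 applied to R&D: R&D becomes $34,800.

Quality Lab: $21,750 · Tooling: $216,500 · R&D: $34,800 · Machining: $83,650 · Packaging: $30,400 · Plating: $268,550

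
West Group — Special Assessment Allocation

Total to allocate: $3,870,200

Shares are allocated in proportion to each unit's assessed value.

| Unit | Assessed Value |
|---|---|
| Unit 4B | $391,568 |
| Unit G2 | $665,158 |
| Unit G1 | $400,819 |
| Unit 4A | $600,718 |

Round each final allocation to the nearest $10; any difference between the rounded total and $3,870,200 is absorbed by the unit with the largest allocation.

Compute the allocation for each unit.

Combined assessed value = 2,058,263.
Proportional shares: Unit 4B 391,568/2,058,263 × $3,870,200 = 736,274.46; Unit G2 665,158/2,058,263 × $3,870,200 = 1,250,712.13; Unit G1 400,819/2,058,263 × $3,870,200 = 753,669.33; Unit 4A 600,718/2,058,263 × $3,870,200 = 1,129,544.09.
Rounded to nearest $10: Unit 4B $736,270; Unit G2 $1,250,710; Unit G1 $753,670; Unit 4A $1,129,540. Sum = $3,870,190.
Difference $3,870,200 − $3,870,190 = +$10 applied to largest allocation (Unit G2): Unit G2 becomes $1,250,720.

Unit 4B: $736,270 · Unit G2: $1,250,720 · Unit G1: $753,670 · Unit 4A: $1,129,540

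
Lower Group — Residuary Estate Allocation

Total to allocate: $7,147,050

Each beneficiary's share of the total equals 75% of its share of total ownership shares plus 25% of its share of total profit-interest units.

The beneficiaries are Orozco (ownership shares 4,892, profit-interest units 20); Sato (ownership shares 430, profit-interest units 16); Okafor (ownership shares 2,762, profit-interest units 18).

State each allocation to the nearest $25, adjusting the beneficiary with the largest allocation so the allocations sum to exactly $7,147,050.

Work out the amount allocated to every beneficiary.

Ownership shares total 8,084; profit-interest units total 54.
Composite weights (75% ownership shares + 25% profit-interest units): Orozco 0.5465; Sato 0.1140; Okafor 0.3396.
Proportional shares: Orozco 3,905,520.25; Sato 814,532.79; Okafor 2,426,996.96.
At nearest $25: Orozco $3,905,525; Sato $814,525; Okafor $2,427,000. Sum = $7,147,050.
Sum already equals the total — no adjustment.

Orozco: $3,905,525 | Sato: $814,525 | Okafor: $2,427,000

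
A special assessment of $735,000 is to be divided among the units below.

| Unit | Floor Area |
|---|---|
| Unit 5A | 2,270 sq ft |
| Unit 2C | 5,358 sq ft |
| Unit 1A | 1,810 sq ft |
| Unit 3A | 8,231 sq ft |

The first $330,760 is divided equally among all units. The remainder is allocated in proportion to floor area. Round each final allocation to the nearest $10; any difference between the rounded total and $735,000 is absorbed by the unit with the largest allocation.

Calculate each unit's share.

First tranche $330,760 split equally: $82,690 each.
Remainder $404,240 by floor area (total 17,669): Unit 5A 51,934.17 → $51,930; Unit 2C 122,582.94 → $122,580; Unit 1A 41,410.06 → $41,410; Unit 3A 188,312.83 → $188,310.
Rounding difference +$10 on remainder applied to Unit 3A.
Totals: Unit 5A $82,690 + $51,930 = $134,620; Unit 2C $82,690 + $122,580 = $205,270; Unit 1A $82,690 + $41,410 = $124,100; Unit 3A $82,690 + $188,320 = $271,010.

Unit 5A: $134,620; Unit 2C: $205,270; Unit 1A: $124,100; Unit 3A: $271,010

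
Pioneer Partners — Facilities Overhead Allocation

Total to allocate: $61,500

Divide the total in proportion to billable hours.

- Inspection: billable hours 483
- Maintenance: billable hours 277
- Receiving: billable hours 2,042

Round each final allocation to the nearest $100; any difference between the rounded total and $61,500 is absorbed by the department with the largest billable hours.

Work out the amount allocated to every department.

Billable hours total: 483 + 277 + 2,042 = 2,802.
Proportional shares: Inspection 10,601.18; Maintenance 6,079.76; Receiving 44,819.06.
Rounded to nearest $100: Inspection $10,600; Maintenance $6,100; Receiving $44,800. Sum = $61,500.
No rounding difference to absorb.

Inspection: $10,600 · Maintenance: $6,100 · Receiving: $44,800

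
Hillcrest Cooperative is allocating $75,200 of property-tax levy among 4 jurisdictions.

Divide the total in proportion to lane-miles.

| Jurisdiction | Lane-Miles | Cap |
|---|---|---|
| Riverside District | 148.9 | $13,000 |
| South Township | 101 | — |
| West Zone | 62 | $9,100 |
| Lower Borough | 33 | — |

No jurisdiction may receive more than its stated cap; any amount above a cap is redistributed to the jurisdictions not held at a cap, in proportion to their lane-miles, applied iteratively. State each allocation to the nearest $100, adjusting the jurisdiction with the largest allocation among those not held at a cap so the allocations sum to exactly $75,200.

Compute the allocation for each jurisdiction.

Riverside District: $13,000; South Township: $40,000; West Zone: $9,100; Lower Borough: $13,100

Total lane-miles = 344.9.
Proportional shares (ignoring caps): Riverside District 32,465.29; South Township 22,021.46; West Zone 13,518.12; Lower Borough 7,195.13.
Held at cap: Riverside District ($13,000), West Zone ($9,100); balance $53,100 reallocated over remaining lane-miles 134.
Redistributed shares: South Township 40,023.13 → $40,000; Lower Borough 13,076.87 → $13,100.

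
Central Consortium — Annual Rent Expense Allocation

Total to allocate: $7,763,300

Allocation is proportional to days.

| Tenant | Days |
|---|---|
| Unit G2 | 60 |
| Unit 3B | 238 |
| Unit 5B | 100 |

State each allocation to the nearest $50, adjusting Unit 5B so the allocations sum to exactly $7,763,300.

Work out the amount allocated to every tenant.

Days total: 398.
Pro-rata amounts: Unit G2 60/398 × $7,763,300 = 1,170,346.73; Unit 3B 238/398 × $7,763,300 = 4,642,375.38; Unit 5B 100/398 × $7,763,300 = 1,950,577.89.
Rounded to nearest $50: Unit G2 $1,170,350; Unit 3B $4,642,400; Unit 5B $1,950,600. Sum = $7,763,350.
Difference $7,763,300 − $7,763,350 = −$50 applied to Unit 5B: Unit 5B becomes $1,950,550.

Unit G2: $1,170,350 | Unit 3B: $4,642,400 | Unit 5B: $1,950,550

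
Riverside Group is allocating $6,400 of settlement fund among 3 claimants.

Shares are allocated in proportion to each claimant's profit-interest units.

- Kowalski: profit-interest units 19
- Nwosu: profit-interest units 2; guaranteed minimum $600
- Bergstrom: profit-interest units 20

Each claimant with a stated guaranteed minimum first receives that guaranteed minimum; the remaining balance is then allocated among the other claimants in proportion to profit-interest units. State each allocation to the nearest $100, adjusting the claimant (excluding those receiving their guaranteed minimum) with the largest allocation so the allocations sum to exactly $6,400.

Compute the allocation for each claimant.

Guaranteed amounts: Nwosu $600. Residual $5,800.
Residual split over remaining profit-interest units 39: Kowalski 2,825.64 → $2,800; Bergstrom 2,974.36 → $3,000.

Kowalski: $2,800 · Nwosu: $600 · Bergstrom: $3,000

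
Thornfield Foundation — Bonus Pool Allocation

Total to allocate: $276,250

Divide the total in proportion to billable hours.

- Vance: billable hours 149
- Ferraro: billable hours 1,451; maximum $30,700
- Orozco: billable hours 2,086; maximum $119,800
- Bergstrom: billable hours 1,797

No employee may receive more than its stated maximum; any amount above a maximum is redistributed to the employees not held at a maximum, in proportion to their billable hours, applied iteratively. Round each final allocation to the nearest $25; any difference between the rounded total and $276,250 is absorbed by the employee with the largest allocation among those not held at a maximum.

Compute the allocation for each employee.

Vance: $9,625 · Ferraro: $30,700 · Orozco: $119,800 · Bergstrom: $116,125

Billable hours total: 5,483.
Unconstrained shares: Vance 7,507.07; Ferraro 73,105.74; Orozco 105,098.94; Bergstrom 90,538.25.
Held at cap: Ferraro ($30,700); balance $245,550 reallocated over remaining billable hours 4,032.
Held at cap: Orozco ($119,800); balance $125,750 reallocated over remaining billable hours 1,946.
Remaining shares: Vance 9,628.34 → $9,625; Bergstrom 116,121.66 → $116,125.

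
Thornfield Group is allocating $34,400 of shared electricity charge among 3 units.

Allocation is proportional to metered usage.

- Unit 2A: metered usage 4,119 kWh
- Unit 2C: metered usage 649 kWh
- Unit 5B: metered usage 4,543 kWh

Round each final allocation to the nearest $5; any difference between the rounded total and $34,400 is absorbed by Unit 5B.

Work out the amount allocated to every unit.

Sum of metered usage: 9,311.
Pro-rata amounts: Unit 2A 4,119/9,311 × $34,400 = 15,217.87; Unit 2C 649/9,311 × $34,400 = 2,397.77; Unit 5B 4,543/9,311 × $34,400 = 16,784.36.
At nearest $5: Unit 2A $15,220; Unit 2C $2,400; Unit 5B $16,785. Sum = $34,405.
Difference $34,400 − $34,405 = −$5 applied to Unit 5B: Unit 5B becomes $16,780.

Unit 2A: $15,220 | Unit 2C: $2,400 | Unit 5B: $16,780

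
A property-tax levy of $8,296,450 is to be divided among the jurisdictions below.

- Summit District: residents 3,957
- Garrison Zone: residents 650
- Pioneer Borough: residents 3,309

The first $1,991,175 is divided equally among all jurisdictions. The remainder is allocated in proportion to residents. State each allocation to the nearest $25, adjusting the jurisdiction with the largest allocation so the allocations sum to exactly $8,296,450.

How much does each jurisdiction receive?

Summit District: $3,815,550 · Garrison Zone: $1,181,475 · Pioneer Borough: $3,299,425

First tranche $1,991,175 split equally: $663,725 each.
Remainder $6,305,275 by residents (total 7,916): Summit District 3,151,840.98 → $3,151,850; Garrison Zone 517,739.86 → $517,750; Pioneer Borough 2,635,694.16 → $2,635,700.
Rounding difference −$25 on remainder applied to Summit District.
Totals: Summit District $663,725 + $3,151,825 = $3,815,550; Garrison Zone $663,725 + $517,750 = $1,181,475; Pioneer Borough $663,725 + $2,635,700 = $3,299,425.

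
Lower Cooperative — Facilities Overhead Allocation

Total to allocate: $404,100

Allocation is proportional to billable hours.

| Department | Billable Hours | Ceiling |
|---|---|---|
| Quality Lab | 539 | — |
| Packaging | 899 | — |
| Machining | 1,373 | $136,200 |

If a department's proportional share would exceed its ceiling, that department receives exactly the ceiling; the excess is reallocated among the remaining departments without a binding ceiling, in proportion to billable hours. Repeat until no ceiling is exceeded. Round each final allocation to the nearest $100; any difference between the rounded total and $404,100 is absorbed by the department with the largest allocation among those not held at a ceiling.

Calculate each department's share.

Sum of billable hours: 2,811.
Proportional shares (ignoring caps): Quality Lab 77,484.85; Packaging 129,237.25; Machining 197,377.91.
Cap binds for Machining ($136,200); remaining pool $267,900 reallocated over remaining billable hours 1,438.
Remaining shares: Quality Lab 100,415.92 → $100,400; Packaging 167,484.08 → $167,500.

Quality Lab: $100,400; Packaging: $167,500; Machining: $136,200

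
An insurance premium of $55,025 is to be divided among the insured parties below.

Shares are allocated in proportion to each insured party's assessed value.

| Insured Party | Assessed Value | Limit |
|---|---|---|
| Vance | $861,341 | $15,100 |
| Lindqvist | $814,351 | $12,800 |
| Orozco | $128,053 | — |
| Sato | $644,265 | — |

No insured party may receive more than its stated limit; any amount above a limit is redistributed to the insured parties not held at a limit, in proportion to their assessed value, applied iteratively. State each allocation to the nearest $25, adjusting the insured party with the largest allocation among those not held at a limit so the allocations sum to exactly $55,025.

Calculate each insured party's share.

Vance: $15,100 | Lindqvist: $12,800 | Orozco: $4,500 | Sato: $22,625

Sum of assessed value: 2,448,010.
Proportional shares (ignoring caps): Vance 19,360.74; Lindqvist 18,304.53; Orozco 2,878.30; Sato 14,481.43.
Capped: Vance ($15,100), Lindqvist ($12,800); residual $27,125 reallocated over remaining assessed value 772,318.
Redistributed shares: Orozco 4,497.42 → $4,500; Sato 22,627.58 → $22,625.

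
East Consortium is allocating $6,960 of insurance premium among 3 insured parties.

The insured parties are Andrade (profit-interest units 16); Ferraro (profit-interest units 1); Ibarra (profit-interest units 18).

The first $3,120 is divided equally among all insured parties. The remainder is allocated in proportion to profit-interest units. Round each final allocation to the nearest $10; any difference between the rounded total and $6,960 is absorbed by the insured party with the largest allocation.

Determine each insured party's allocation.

Andrade: $2,800; Ferraro: $1,150; Ibarra: $3,010

$3,120 shared equally gives $1,040 per insured party.
Remainder $3,840 by profit-interest units (total 35): Andrade 1,755.43 → $1,760; Ferraro 109.71 → $110; Ibarra 1,974.86 → $1,970.
Totals: Andrade $1,040 + $1,760 = $2,800; Ferraro $1,040 + $110 = $1,150; Ibarra $1,040 + $1,970 = $3,010.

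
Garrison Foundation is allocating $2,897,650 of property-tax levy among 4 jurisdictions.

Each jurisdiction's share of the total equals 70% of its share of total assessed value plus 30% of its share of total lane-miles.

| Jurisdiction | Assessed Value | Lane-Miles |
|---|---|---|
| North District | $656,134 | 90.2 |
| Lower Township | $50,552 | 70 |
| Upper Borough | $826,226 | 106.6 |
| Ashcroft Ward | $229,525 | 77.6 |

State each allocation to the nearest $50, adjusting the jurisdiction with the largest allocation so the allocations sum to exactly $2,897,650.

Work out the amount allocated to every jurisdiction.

Totals — assessed value 1,762,437, lane-miles 344.4.
Combined weights (70% assessed value + 30% lane-miles): North District 0.3392; Lower Township 0.0811; Upper Borough 0.4210; Ashcroft Ward 0.1588.
Pro-rata amounts: North District 982,804.56; Lower Township 234,865.30; Upper Borough 1,219,955.18; Ashcroft Ward 460,024.95.
At nearest $50: North District $982,800; Lower Township $234,850; Upper Borough $1,219,950; Ashcroft Ward $460,000. Sum = $2,897,600.
Difference $2,897,650 − $2,897,600 = +$50 applied to largest allocation (Upper Borough): Upper Borough becomes $1,220,000.

North District: $982,800 · Lower Township: $234,850 · Upper Borough: $1,220,000 · Ashcroft Ward: $460,000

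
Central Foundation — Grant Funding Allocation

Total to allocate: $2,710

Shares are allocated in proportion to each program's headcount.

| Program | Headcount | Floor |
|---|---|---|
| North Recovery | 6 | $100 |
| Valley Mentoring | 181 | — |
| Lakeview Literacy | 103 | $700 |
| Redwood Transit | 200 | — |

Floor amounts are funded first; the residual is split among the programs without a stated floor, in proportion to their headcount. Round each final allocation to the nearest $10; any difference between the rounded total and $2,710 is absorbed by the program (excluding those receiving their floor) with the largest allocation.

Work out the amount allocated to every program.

North Recovery: $100 | Valley Mentoring: $910 | Lakeview Literacy: $700 | Redwood Transit: $1,000

Minimums first: North Recovery $100; Lakeview Literacy $700. Balance $1,910.
Balance split over remaining headcount 381: Valley Mentoring 907.38 → $910; Redwood Transit 1,002.62 → $1,000.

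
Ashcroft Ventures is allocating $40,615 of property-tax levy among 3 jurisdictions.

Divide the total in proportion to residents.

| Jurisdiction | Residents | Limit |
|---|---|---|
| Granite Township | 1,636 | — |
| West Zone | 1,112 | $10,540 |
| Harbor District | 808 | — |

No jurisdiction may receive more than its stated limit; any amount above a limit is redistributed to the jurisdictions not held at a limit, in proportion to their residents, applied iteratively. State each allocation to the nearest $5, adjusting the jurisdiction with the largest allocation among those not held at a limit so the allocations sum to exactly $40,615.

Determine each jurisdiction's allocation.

Granite Township: $20,130 · West Zone: $10,540 · Harbor District: $9,945

Combined residents = 3,556.
Proportional shares (ignoring caps): Granite Township 18,685.64; West Zone 12,700.75; Harbor District 9,228.61.
Capped: West Zone ($10,540); residual $30,075 reallocated over remaining residents 2,444.
Remaining shares: Granite Township 20,132.04 → $20,130; Harbor District 9,942.96 → $9,945.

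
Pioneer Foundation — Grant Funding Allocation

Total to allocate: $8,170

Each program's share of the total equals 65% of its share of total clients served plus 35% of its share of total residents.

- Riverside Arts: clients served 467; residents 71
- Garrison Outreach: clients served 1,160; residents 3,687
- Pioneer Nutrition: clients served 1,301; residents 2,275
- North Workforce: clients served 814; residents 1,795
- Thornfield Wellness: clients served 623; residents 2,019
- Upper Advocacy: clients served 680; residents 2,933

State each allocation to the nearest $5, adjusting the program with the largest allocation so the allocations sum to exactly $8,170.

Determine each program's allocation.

Riverside Arts: $505 | Garrison Outreach: $2,045 | Pioneer Nutrition: $1,880 | North Workforce: $1,260 | Thornfield Wellness: $1,110 | Upper Advocacy: $1,370

Clients served total 5,045; residents total 12,780.
Combined weights (65% clients served + 35% residents): Riverside Arts 0.0621; Garrison Outreach 0.2504; Pioneer Nutrition 0.2299; North Workforce 0.1540; Thornfield Wellness 0.1356; Upper Advocacy 0.1679.
Proportional shares: Riverside Arts 507.46; Garrison Outreach 2,046.01; Pioneer Nutrition 1,878.49; North Workforce 1,258.47; Thornfield Wellness 1,107.53; Upper Advocacy 1,372.04.
Rounded to nearest $5: Riverside Arts $505; Garrison Outreach $2,045; Pioneer Nutrition $1,880; North Workforce $1,260; Thornfield Wellness $1,110; Upper Advocacy $1,370. Sum = $8,170.
Sum already equals the total — no adjustment.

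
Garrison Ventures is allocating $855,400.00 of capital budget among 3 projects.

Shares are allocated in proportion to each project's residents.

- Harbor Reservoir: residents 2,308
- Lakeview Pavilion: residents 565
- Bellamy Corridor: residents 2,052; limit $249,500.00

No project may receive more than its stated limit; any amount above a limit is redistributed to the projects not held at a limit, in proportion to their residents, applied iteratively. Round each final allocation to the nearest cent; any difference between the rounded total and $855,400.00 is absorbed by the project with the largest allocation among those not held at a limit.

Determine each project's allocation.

Residents total: 4,925.
Unconstrained shares: Harbor Reservoir 400,865.6244; Lakeview Pavilion 98,132.1827; Bellamy Corridor 356,402.1929.
Held at cap: Bellamy Corridor ($249,500.00); balance $605,900.00 reallocated over remaining residents 2,873.
Shares after redistribution: Harbor Reservoir 486,744.5875 → $486,744.59; Lakeview Pavilion 119,155.4125 → $119,155.41.

Harbor Reservoir: $486,744.59 | Lakeview Pavilion: $119,155.41 | Bellamy Corridor: $249,500.00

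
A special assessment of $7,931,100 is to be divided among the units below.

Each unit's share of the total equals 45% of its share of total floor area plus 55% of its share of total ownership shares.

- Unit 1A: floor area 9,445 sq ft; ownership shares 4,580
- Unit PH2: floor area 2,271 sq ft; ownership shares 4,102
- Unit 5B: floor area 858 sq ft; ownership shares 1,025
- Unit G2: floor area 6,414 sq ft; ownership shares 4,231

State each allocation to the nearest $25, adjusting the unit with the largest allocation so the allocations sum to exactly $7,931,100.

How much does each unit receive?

Unit 1A: $3,208,675 | Unit PH2: $1,710,650 | Unit 5B: $482,050 | Unit G2: $2,529,725

Floor area total 18,988; ownership shares total 13,938.
Composite weights (45% floor area + 55% ownership shares): Unit 1A 0.4046; Unit PH2 0.2157; Unit 5B 0.0608; Unit G2 0.3190.
Unrounded shares: Unit 1A 3,208,666.75; Unit PH2 1,710,640.50; Unit 5B 482,059.19; Unit G2 2,529,733.55.
At nearest $25: Unit 1A $3,208,675; Unit PH2 $1,710,650; Unit 5B $482,050; Unit G2 $2,529,725. Sum = $7,931,100.
No rounding difference to absorb.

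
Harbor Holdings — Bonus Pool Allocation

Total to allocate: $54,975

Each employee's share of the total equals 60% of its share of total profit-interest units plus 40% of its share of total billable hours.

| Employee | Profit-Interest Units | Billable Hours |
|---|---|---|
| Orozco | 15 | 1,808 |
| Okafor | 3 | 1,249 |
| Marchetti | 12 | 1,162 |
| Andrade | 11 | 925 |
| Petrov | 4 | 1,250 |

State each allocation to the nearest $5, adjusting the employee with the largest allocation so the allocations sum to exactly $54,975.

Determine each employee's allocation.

Orozco: $17,215; Okafor: $6,495; Marchetti: $12,790; Andrade: $11,245; Petrov: $7,230

Profit-interest units total 45; billable hours total 6,394.
Blended shares (60% profit-interest units + 40% billable hours): Orozco 0.3131; Okafor 0.1181; Marchetti 0.2327; Andrade 0.2045; Petrov 0.1315.
Raw shares: Orozco 17,213.00; Okafor 6,494.51; Marchetti 12,792.31; Andrade 11,244.22; Petrov 7,230.95.
After rounding ($5): Orozco $17,215; Okafor $6,495; Marchetti $12,790; Andrade $11,245; Petrov $7,230. Sum = $54,975.
Sum already equals the total — no adjustment.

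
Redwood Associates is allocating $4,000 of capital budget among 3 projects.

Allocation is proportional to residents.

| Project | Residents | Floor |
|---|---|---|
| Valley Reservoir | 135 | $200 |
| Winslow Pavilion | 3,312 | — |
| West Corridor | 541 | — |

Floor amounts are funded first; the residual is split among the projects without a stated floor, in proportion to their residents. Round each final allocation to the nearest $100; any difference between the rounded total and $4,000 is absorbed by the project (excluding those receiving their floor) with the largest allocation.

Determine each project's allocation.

Guaranteed amounts: Valley Reservoir $200. Residual $3,800.
Residual split over remaining residents 3,853: Winslow Pavilion 3,266.44 → $3,300; West Corridor 533.56 → $500.

Valley Reservoir: $200; Winslow Pavilion: $3,300; West Corridor: $500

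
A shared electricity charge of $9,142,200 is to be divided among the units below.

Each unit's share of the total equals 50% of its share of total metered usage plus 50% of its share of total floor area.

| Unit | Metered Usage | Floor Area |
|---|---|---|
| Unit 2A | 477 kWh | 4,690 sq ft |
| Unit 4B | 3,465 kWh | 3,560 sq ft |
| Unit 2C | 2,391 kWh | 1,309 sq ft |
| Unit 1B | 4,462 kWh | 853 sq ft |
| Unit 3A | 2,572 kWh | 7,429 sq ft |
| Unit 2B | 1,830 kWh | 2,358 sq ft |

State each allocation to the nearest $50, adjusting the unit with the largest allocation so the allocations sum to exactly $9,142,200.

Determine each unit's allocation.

Unit 2A: $1,204,850; Unit 4B: $1,847,900; Unit 2C: $1,015,400; Unit 1B: $1,535,150; Unit 3A: $2,454,850; Unit 2B: $1,084,050

Metered usage total 15,197; floor area total 20,199.
Composite weights (50% metered usage + 50% floor area): Unit 2A 0.1318; Unit 4B 0.2021; Unit 2C 0.1111; Unit 1B 0.1679; Unit 3A 0.2685; Unit 2B 0.1186.
Unrounded shares: Unit 2A 1,204,839.05; Unit 4B 1,847,875.75; Unit 2C 1,015,419.00; Unit 1B 1,535,160.03; Unit 3A 2,454,838.01; Unit 2B 1,084,068.16.
At nearest $50: Unit 2A $1,204,850; Unit 4B $1,847,900; Unit 2C $1,015,400; Unit 1B $1,535,150; Unit 3A $2,454,850; Unit 2B $1,084,050. Sum = $9,142,200.
Rounded total matches; no reconciliation needed.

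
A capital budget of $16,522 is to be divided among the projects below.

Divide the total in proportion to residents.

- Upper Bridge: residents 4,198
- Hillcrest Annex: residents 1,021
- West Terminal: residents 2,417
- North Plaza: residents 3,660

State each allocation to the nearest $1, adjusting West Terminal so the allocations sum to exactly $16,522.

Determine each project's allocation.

Residents total: 11,296.
Unrounded shares: Upper Bridge 4,198/11,296 × $16,522 = 6,140.17; Hillcrest Annex 1,021/11,296 × $16,522 = 1,493.36; West Terminal 2,417/11,296 × $16,522 = 3,535.20; North Plaza 3,660/11,296 × $16,522 = 5,353.27.
At nearest $1: Upper Bridge $6,140; Hillcrest Annex $1,493; West Terminal $3,535; North Plaza $5,353. Sum = $16,521.
Difference $16,522 − $16,521 = +$1 applied to West Terminal: West Terminal becomes $3,536.

Upper Bridge: $6,140 | Hillcrest Annex: $1,493 | West Terminal: $3,536 | North Plaza: $5,353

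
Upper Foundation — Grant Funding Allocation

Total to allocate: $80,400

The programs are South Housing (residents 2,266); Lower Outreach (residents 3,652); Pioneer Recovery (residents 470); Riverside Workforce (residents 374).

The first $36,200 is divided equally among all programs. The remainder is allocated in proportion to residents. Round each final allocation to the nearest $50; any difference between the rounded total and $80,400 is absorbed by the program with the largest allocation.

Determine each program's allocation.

South Housing: $23,850 | Lower Outreach: $32,950 | Pioneer Recovery: $12,100 | Riverside Workforce: $11,500

Equal tier: $36,200 ÷ 4 = $9,050 apiece.
Remainder $44,200 by residents (total 6,762): South Housing 14,811.77 → $14,800; Lower Outreach 23,871.40 → $23,850; Pioneer Recovery 3,072.17 → $3,050; Riverside Workforce 2,444.66 → $2,450.
Rounding difference +$50 on remainder applied to Lower Outreach.
Totals: South Housing $9,050 + $14,800 = $23,850; Lower Outreach $9,050 + $23,900 = $32,950; Pioneer Recovery $9,050 + $3,050 = $12,100; Riverside Workforce $9,050 + $2,450 = $11,500.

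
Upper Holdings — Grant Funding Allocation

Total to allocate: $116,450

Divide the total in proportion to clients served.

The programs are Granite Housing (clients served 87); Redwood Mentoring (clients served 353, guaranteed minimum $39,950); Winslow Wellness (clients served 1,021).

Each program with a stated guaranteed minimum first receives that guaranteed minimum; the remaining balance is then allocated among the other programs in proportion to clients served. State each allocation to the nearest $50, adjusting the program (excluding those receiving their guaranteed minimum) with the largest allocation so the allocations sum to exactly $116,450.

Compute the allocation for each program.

Fund the minimums — Redwood Mentoring $39,950. Balance $76,500.
Balance split over remaining clients served 1,108: Granite Housing 6,006.77 → $6,000; Winslow Wellness 70,493.23 → $70,500.

Granite Housing: $6,000 · Redwood Mentoring: $39,950 · Winslow Wellness: $70,500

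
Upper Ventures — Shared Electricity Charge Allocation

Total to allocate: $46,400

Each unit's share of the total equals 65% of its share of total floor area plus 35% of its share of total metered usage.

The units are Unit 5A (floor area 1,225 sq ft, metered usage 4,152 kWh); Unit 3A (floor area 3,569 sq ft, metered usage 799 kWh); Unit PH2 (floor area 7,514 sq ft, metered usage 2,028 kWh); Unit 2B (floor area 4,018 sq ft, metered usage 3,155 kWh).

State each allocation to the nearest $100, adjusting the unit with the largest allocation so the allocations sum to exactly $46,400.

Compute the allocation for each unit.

Floor area total 16,326; metered usage total 10,134.
Composite weights (65% floor area + 35% metered usage): Unit 5A 0.1922; Unit 3A 0.1697; Unit PH2 0.3692; Unit 2B 0.2689.
Pro-rata amounts: Unit 5A 8,916.70; Unit 3A 7,873.65; Unit PH2 17,130.99; Unit 2B 12,478.66.
Rounded to nearest $100: Unit 5A $8,900; Unit 3A $7,900; Unit PH2 $17,100; Unit 2B $12,500. Sum = $46,400.
Rounded total matches; no reconciliation needed.

Unit 5A: $8,900 | Unit 3A: $7,900 | Unit PH2: $17,100 | Unit 2B: $12,500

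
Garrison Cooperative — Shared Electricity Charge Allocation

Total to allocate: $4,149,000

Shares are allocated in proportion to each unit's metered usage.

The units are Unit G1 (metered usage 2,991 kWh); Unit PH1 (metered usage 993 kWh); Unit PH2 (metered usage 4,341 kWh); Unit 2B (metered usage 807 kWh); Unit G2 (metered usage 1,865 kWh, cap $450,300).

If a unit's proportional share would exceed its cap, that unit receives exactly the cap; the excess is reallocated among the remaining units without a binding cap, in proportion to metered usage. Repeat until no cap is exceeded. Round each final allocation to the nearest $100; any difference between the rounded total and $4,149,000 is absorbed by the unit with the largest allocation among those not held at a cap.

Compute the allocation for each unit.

Metered usage total: 10,997.
Pro-rata shares before constraints: Unit G1 1,128,458.58; Unit PH1 374,643.72; Unit PH2 1,637,792.94; Unit 2B 304,468.76; Unit G2 703,635.99.
Capped: Unit G2 ($450,300); balance $3,698,700 reallocated over remaining metered usage 9,132.
Remaining shares: Unit G1 1,211,433.61 → $1,211,400; Unit PH1 402,191.10 → $402,200; Unit PH2 1,758,219.09 → $1,758,200; Unit 2B 326,856.21 → $326,900.

Unit G1: $1,211,400 · Unit PH1: $402,200 · Unit PH2: $1,758,200 · Unit 2B: $326,900 · Unit G2: $450,300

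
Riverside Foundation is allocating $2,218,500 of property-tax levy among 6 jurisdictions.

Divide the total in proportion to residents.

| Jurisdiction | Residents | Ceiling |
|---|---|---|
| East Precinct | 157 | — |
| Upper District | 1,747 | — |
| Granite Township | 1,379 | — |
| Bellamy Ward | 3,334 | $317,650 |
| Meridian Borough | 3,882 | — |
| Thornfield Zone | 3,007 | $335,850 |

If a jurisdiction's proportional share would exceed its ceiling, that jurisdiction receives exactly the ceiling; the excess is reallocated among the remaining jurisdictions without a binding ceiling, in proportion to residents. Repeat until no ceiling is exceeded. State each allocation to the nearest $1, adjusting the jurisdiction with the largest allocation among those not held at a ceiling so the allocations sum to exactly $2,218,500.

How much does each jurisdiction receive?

East Precinct: $34,292 | Upper District: $381,585 | Granite Township: $301,205 | Bellamy Ward: $317,650 | Meridian Borough: $847,918 | Thornfield Zone: $335,850

Sum of residents: 13,506.
Proportional shares (ignoring caps): East Precinct 25,788.87; Upper District 286,962.79; Granite Township 226,514.99; Bellamy Ward 547,643.94; Meridian Borough 637,658.60; Thornfield Zone 493,930.81.
Cap binds for Bellamy Ward ($317,650), Thornfield Zone ($335,850); remaining pool $1,565,000 reallocated over remaining residents 7,165.
Shares after redistribution: East Precinct 34,292.39 → $34,292; Upper District 381,584.79 → $381,585; Granite Township 301,205.16 → $301,205; Meridian Borough 847,917.66 → $847,918.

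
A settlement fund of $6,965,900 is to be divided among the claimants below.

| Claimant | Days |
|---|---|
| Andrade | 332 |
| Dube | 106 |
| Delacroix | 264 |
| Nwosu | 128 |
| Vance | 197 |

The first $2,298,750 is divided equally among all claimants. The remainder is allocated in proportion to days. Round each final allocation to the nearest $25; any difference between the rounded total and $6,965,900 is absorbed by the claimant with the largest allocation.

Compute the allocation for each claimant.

First tranche $2,298,750 split equally: $459,750 each.
Remainder $4,667,150 by days (total 1,027): Andrade 1,508,757.35 → $1,508,750; Dube 481,711.68 → $481,700; Delacroix 1,199,734.76 → $1,199,725; Nwosu 581,689.58 → $581,700; Vance 895,256.62 → $895,250.
Rounding difference +$25 on remainder applied to Andrade.
Totals: Andrade $459,750 + $1,508,775 = $1,968,525; Dube $459,750 + $481,700 = $941,450; Delacroix $459,750 + $1,199,725 = $1,659,475; Nwosu $459,750 + $581,700 = $1,041,450; Vance $459,750 + $895,250 = $1,355,000.

Andrade: $1,968,525; Dube: $941,450; Delacroix: $1,659,475; Nwosu: $1,041,450; Vance: $1,355,000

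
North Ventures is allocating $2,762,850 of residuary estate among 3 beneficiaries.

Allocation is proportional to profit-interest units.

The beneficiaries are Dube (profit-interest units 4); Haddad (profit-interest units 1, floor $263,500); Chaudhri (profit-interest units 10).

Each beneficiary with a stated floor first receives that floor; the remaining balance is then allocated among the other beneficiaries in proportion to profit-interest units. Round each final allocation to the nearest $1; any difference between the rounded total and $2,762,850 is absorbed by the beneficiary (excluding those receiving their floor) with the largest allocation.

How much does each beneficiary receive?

Fund the minimums — Haddad $263,500. Residual $2,499,350.
Residual split over remaining profit-interest units 14: Dube 714,100.00 → $714,100; Chaudhri 1,785,250.00 → $1,785,250.

Dube: $714,100; Haddad: $263,500; Chaudhri: $1,785,250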